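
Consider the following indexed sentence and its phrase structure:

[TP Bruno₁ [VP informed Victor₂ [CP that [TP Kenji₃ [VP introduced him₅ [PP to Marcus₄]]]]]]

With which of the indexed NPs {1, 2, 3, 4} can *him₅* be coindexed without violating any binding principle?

*him* is a pronoun, so Principle B applies: it must be free in its binding domain.
Binding domain of *him₅*: the embedded TP, whose subject is Kenji₃.
*Bruno₁* c-commands the pronoun but from outside its binding domain, and is not c-commanded by it → coindexation permitted.
*Victor₂* c-commands the pronoun but from outside its binding domain, and is not c-commanded by it → coindexation permitted.
*Kenji₃* c-commands the pronoun within its binding domain → coindexation would violate Principle B.
*Marcus₄*: the pronoun c-commands this R-expression → coindexation would violate Principle C on *Marcus₄*.

{1, 2}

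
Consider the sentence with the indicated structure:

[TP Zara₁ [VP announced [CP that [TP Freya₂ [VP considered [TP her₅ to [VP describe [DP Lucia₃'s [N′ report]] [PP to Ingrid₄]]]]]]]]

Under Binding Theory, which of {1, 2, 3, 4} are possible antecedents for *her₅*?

*her* is a pronoun, so Principle B applies: it must be free in its binding domain.
Binding domain of *her₅*: the embedded TP, whose subject is Freya₂.
*Zara₁* c-commands the pronoun but from outside its binding domain, and is not c-commanded by it → coindexation permitted.
*Freya₂* c-commands the pronoun within its binding domain → coindexation would violate Principle B.
*Lucia₃*: the pronoun c-commands this R-expression → coindexation would violate Principle C on *Lucia₃*.
*Ingrid₄*: the pronoun c-commands this R-expression → coindexation would violate Principle C on *Ingrid₄*.

{1}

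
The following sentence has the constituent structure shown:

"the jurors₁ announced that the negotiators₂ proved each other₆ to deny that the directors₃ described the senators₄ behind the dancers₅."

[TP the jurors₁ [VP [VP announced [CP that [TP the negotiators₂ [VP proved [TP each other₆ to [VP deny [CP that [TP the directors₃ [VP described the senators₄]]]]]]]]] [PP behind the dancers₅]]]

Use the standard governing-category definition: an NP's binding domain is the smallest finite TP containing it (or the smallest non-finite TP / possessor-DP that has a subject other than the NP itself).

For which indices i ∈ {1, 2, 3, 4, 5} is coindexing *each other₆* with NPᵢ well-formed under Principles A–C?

*each other* is an anaphor, so Principle A applies: it must be bound in its binding domain.
Binding domain of *each other₆*: the embedded TP, whose subject is the negotiators₂.
*the jurors₁* c-commands the anaphor but is outside its binding domain → cannot satisfy Principle A.
*the negotiators₂* c-commands the anaphor within its binding domain → licit binder.
*the directors₃* does not c-command the anaphor → cannot bind it.
*the senators₄* does not c-command the anaphor → cannot bind it.
*the dancers₅* does not c-command the anaphor → cannot bind it.

{2}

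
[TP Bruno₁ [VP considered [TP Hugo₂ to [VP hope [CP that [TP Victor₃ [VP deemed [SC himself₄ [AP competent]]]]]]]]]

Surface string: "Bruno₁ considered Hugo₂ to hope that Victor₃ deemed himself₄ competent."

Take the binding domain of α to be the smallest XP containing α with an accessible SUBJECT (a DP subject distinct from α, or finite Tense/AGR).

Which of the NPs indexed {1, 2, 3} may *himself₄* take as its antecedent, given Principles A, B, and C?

*himself* is an anaphor, so Principle A applies: it must be bound in its binding domain.
Binding domain of *himself₄*: the embedded TP, whose subject is Victor₃.
*Bruno₁* c-commands the anaphor but is outside its binding domain → cannot satisfy Principle A.
*Hugo₂* c-commands the anaphor but is outside its binding domain → cannot satisfy Principle A.
*Victor₃* c-commands the anaphor within its binding domain → licit binder.

{3}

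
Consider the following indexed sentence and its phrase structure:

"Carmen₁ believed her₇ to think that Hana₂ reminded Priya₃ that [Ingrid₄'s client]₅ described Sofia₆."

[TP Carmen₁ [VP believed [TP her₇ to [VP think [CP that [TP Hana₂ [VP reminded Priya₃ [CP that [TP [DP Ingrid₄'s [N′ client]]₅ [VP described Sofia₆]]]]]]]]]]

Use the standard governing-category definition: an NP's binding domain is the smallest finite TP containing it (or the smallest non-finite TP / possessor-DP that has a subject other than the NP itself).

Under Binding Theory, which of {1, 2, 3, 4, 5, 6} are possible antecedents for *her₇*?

none

*her* is a pronoun, so Principle B applies: it must be free in its binding domain.
Binding domain of *her₇*: the matrix TP, whose subject is Carmen₁.
*Carmen₁* c-commands the pronoun within its binding domain → coindexation would violate Principle B.
*Hana₂*: the pronoun c-commands this R-expression → coindexation would violate Principle C on *Hana₂*.
*Priya₃*: the pronoun c-commands this R-expression → coindexation would violate Principle C on *Priya₃*.
*Ingrid₄*: the pronoun c-commands this R-expression → coindexation would violate Principle C on *Ingrid₄*.
*[Ingrid₄'s client]₅*: the pronoun c-commands this R-expression → coindexation would violate Principle C on *[Ingrid₄'s client]₅*.
*Sofia₆*: the pronoun c-commands this R-expression → coindexation would violate Principle C on *Sofia₆*.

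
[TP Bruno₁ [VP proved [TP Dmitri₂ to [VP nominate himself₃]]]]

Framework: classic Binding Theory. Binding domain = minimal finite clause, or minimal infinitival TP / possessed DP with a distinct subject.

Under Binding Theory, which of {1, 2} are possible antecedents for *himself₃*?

{2}

*himself* is an anaphor, so Principle A applies: it must be bound in its binding domain.
Binding domain of *himself₃*: the embedded TP, whose subject is Dmitri₂.
*Bruno₁* c-commands the anaphor but is outside its binding domain → cannot satisfy Principle A.
*Dmitri₂* c-commands the anaphor within its binding domain → licit binder.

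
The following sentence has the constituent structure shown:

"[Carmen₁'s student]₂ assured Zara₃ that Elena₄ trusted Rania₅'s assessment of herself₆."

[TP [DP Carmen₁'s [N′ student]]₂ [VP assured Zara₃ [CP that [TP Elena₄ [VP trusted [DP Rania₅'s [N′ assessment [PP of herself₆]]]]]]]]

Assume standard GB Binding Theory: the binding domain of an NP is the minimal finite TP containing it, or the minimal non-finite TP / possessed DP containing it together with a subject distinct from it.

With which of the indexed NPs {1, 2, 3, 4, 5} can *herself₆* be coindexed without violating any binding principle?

*herself* is an anaphor, so Principle A applies: it must be bound in its binding domain.
Binding domain of *herself₆*: the possessed DP, whose subject is Rania₅.
*Carmen₁* does not c-command the anaphor → cannot bind it.
*[Carmen₁'s student]₂* c-commands the anaphor but is outside its binding domain → cannot satisfy Principle A.
*Zara₃* c-commands the anaphor but is outside its binding domain → cannot satisfy Principle A.
*Elena₄* c-commands the anaphor but is outside its binding domain → cannot satisfy Principle A.
*Rania₅* c-commands the anaphor within its binding domain → licit binder.

{5}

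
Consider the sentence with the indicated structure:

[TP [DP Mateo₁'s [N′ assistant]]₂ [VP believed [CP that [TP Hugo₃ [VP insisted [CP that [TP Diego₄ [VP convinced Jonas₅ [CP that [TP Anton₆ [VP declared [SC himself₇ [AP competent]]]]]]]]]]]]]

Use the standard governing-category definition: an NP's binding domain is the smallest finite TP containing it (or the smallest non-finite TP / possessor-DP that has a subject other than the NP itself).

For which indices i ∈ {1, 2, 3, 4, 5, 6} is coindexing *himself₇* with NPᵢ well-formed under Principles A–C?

{6}

*himself* is an anaphor, so Principle A applies: it must be bound in its binding domain.
Binding domain of *himself₇*: the embedded TP, whose subject is Anton₆.
*Mateo₁* does not c-command the anaphor → cannot bind it.
*[Mateo₁'s assistant]₂* c-commands the anaphor but is outside its binding domain → cannot satisfy Principle A.
*Hugo₃* c-commands the anaphor but is outside its binding domain → cannot satisfy Principle A.
*Diego₄* c-commands the anaphor but is outside its binding domain → cannot satisfy Principle A.
*Jonas₅* c-commands the anaphor but is outside its binding domain → cannot satisfy Principle A.
*Anton₆* c-commands the anaphor within its binding domain → licit binder.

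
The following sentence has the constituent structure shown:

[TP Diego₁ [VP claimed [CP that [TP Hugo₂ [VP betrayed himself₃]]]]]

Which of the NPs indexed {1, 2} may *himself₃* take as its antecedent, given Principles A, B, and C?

*himself* is an anaphor, so Principle A applies: it must be bound in its binding domain.
Binding domain of *himself₃*: the embedded TP, whose subject is Hugo₂.
*Diego₁* c-commands the anaphor but is outside its binding domain → cannot satisfy Principle A.
*Hugo₂* c-commands the anaphor within its binding domain → licit binder.

{2}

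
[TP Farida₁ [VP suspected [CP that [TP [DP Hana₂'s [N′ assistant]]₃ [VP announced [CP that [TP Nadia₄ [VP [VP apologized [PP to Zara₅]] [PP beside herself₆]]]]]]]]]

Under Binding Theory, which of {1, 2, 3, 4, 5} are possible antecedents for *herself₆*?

*herself* is an anaphor, so Principle A applies: it must be bound in its binding domain.
Binding domain of *herself₆*: the embedded TP, whose subject is Nadia₄.
*Farida₁* c-commands the anaphor but is outside its binding domain → cannot satisfy Principle A.
*Hana₂* does not c-command the anaphor → cannot bind it.
*[Hana₂'s assistant]₃* c-commands the anaphor but is outside its binding domain → cannot satisfy Principle A.
*Nadia₄* c-commands the anaphor within its binding domain → licit binder.
*Zara₅* does not c-command the anaphor → cannot bind it.

{4}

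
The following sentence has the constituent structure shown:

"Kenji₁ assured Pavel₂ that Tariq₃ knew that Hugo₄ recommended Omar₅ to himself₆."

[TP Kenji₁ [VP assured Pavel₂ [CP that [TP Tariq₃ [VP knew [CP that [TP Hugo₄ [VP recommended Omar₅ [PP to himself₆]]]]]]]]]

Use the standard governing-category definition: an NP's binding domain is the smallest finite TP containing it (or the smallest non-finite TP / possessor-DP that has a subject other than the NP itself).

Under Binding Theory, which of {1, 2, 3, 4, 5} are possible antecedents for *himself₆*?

*himself* is an anaphor, so Principle A applies: it must be bound in its binding domain.
Binding domain of *himself₆*: the embedded TP, whose subject is Hugo₄.
*Kenji₁* c-commands the anaphor but is outside its binding domain → cannot satisfy Principle A.
*Pavel₂* c-commands the anaphor but is outside its binding domain → cannot satisfy Principle A.
*Tariq₃* c-commands the anaphor but is outside its binding domain → cannot satisfy Principle A.
*Hugo₄* c-commands the anaphor within its binding domain → licit binder.
*Omar₅* c-commands the anaphor within its binding domain → licit binder.

{4, 5}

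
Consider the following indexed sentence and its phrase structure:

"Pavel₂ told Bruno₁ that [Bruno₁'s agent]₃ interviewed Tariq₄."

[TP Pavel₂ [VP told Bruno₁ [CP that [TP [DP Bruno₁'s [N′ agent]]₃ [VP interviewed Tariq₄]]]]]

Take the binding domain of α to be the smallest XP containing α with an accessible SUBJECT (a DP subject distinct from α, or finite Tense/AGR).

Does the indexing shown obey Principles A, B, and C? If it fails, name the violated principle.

Principle C

The two coindexed NPs are *Bruno₁* (the lower occurrence) and *Bruno₁* (the higher occurrence).
*Bruno₁* (the lower occurrence) is an R-expression. Principle C requires it to be free everywhere.
*Bruno₁* (the higher occurrence) c-commands it and carries the same index.
The R-expression is bound → Principle C violation.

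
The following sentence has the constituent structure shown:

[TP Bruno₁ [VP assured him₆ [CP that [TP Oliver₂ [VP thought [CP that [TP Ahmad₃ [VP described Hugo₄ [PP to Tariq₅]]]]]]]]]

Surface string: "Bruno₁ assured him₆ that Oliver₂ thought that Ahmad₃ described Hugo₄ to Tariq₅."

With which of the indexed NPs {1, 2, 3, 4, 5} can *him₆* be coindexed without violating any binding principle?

*him* is a pronoun, so Principle B applies: it must be free in its binding domain.
Binding domain of *him₆*: the matrix TP, whose subject is Bruno₁.
*Bruno₁* c-commands the pronoun within its binding domain → coindexation would violate Principle B.
*Oliver₂*: the pronoun c-commands this R-expression → coindexation would violate Principle C on *Oliver₂*.
*Ahmad₃*: the pronoun c-commands this R-expression → coindexation would violate Principle C on *Ahmad₃*.
*Hugo₄*: the pronoun c-commands this R-expression → coindexation would violate Principle C on *Hugo₄*.
*Tariq₅*: the pronoun c-commands this R-expression → coindexation would violate Principle C on *Tariq₅*.

none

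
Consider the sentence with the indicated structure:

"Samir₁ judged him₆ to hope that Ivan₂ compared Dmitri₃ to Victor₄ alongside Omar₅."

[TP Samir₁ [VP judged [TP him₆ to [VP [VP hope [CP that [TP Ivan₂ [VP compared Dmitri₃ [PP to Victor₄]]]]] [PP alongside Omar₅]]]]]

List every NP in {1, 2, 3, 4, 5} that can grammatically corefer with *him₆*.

none

*him* is a pronoun, so Principle B applies: it must be free in its binding domain.
Binding domain of *him₆*: the matrix TP, whose subject is Samir₁.
*Samir₁* c-commands the pronoun within its binding domain → coindexation would violate Principle B.
*Ivan₂*: the pronoun c-commands this R-expression → coindexation would violate Principle C on *Ivan₂*.
*Dmitri₃*: the pronoun c-commands this R-expression → coindexation would violate Principle C on *Dmitri₃*.
*Victor₄*: the pronoun c-commands this R-expression → coindexation would violate Principle C on *Victor₄*.
*Omar₅*: the pronoun c-commands this R-expression → coindexation would violate Principle C on *Omar₅*.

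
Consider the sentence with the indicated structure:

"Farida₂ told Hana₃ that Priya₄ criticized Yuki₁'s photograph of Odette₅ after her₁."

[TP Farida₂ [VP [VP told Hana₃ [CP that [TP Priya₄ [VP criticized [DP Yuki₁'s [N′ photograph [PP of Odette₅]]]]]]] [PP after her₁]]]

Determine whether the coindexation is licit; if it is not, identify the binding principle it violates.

grammatical

The two coindexed NPs are *Yuki₁* and *her₁*.
*her₁* is a pronoun; its binding domain is the matrix TP, whose subject is Farida₂. Within that domain it is c-commanded only by *Farida₂*, which carries a different index — the pronoun is free locally, so Principle B holds.
*Yuki₁* is an R-expression; *her₁* does not c-command it, and no other NP shares its index, so Principle C is satisfied.
All principles are respected.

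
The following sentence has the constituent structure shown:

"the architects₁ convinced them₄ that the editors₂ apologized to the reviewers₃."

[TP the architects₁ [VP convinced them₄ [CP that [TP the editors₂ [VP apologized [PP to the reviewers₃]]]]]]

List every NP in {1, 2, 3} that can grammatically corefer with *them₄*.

none

*them* is a pronoun, so Principle B applies: it must be free in its binding domain.
Binding domain of *them₄*: the matrix TP, whose subject is the architects₁.
*the architects₁* c-commands the pronoun within its binding domain → coindexation would violate Principle B.
*the editors₂*: the pronoun c-commands this R-expression → coindexation would violate Principle C on *the editors₂*.
*the reviewers₃*: the pronoun c-commands this R-expression → coindexation would violate Principle C on *the reviewers₃*.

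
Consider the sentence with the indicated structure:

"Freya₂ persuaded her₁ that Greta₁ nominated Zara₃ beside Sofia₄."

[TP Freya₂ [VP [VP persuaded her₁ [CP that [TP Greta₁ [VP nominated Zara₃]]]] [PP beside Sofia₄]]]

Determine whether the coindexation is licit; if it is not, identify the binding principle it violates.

Principle C

The two coindexed NPs are *her₁* and *Greta₁*.
*Greta₁* is an R-expression. Principle C requires it to be free everywhere.
*her₁* c-commands it and carries the same index.
The R-expression is bound → Principle C violation.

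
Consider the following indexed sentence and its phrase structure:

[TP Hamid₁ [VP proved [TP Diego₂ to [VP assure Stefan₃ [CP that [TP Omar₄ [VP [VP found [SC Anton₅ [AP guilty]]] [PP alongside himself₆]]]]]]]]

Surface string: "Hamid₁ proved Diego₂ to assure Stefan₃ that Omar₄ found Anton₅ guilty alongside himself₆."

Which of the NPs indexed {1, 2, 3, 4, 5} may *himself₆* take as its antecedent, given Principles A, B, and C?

*himself* is an anaphor, so Principle A applies: it must be bound in its binding domain.
Binding domain of *himself₆*: the embedded TP, whose subject is Omar₄.
*Hamid₁* c-commands the anaphor but is outside its binding domain → cannot satisfy Principle A.
*Diego₂* c-commands the anaphor but is outside its binding domain → cannot satisfy Principle A.
*Stefan₃* c-commands the anaphor but is outside its binding domain → cannot satisfy Principle A.
*Omar₄* c-commands the anaphor within its binding domain → licit binder.
*Anton₅* does not c-command the anaphor → cannot bind it.

{4}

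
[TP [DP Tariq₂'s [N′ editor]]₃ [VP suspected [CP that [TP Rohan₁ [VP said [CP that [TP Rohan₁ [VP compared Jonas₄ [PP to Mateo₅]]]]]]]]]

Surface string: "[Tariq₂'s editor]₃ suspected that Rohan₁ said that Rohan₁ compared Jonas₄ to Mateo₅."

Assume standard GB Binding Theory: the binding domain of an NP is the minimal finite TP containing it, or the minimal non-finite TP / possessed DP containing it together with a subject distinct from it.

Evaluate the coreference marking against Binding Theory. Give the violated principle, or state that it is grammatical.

The two coindexed NPs are *Rohan₁* (the lower occurrence) and *Rohan₁* (the higher occurrence).
*Rohan₁* (the lower occurrence) is an R-expression. Principle C requires it to be free everywhere.
*Rohan₁* (the higher occurrence) c-commands it and carries the same index.
The R-expression is bound → Principle C violation.

Principle C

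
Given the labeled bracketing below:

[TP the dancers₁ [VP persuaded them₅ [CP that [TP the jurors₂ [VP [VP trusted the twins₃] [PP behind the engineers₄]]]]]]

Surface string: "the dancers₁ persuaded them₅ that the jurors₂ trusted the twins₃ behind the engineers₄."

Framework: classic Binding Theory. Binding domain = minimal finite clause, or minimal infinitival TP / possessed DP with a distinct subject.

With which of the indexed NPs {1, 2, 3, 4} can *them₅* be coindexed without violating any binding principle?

*them* is a pronoun, so Principle B applies: it must be free in its binding domain.
Binding domain of *them₅*: the matrix TP, whose subject is the dancers₁.
*the dancers₁* c-commands the pronoun within its binding domain → coindexation would violate Principle B.
*the jurors₂*: the pronoun c-commands this R-expression → coindexation would violate Principle C on *the jurors₂*.
*the twins₃*: the pronoun c-commands this R-expression → coindexation would violate Principle C on *the twins₃*.
*the engineers₄*: the pronoun c-commands this R-expression → coindexation would violate Principle C on *the engineers₄*.

none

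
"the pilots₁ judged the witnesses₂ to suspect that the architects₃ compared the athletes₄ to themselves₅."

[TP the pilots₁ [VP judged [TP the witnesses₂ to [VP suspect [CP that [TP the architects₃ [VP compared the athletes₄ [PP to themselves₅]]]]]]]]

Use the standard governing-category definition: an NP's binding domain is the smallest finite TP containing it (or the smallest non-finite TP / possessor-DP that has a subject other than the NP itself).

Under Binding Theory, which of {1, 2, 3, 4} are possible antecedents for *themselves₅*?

{3, 4}

*themselves* is an anaphor, so Principle A applies: it must be bound in its binding domain.
Binding domain of *themselves₅*: the embedded TP, whose subject is the architects₃.
*the pilots₁* c-commands the anaphor but is outside its binding domain → cannot satisfy Principle A.
*the witnesses₂* c-commands the anaphor but is outside its binding domain → cannot satisfy Principle A.
*the architects₃* c-commands the anaphor within its binding domain → licit binder.
*the athletes₄* c-commands the anaphor within its binding domain → licit binder.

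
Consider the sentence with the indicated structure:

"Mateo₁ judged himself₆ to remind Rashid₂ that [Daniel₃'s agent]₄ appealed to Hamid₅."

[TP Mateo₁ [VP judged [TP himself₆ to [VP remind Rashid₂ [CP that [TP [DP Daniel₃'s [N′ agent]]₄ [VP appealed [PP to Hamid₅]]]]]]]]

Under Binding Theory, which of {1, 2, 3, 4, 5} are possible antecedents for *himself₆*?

{1}

*himself* is an anaphor, so Principle A applies: it must be bound in its binding domain.
Binding domain of *himself₆*: the matrix TP, whose subject is Mateo₁.
*Mateo₁* c-commands the anaphor within its binding domain → licit binder.
*Rashid₂* does not c-command the anaphor → cannot bind it.
*Daniel₃* does not c-command the anaphor → cannot bind it.
*[Daniel₃'s agent]₄* does not c-command the anaphor → cannot bind it.
*Hamid₅* does not c-command the anaphor → cannot bind it.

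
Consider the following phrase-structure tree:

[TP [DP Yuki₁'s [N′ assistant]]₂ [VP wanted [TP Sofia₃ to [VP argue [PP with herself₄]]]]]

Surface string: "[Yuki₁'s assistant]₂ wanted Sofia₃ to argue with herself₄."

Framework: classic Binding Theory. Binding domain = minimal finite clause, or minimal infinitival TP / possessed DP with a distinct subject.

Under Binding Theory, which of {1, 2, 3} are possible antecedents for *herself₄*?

{3}

*herself* is an anaphor, so Principle A applies: it must be bound in its binding domain.
Binding domain of *herself₄*: the embedded TP, whose subject is Sofia₃.
*Yuki₁* does not c-command the anaphor → cannot bind it.
*[Yuki₁'s assistant]₂* c-commands the anaphor but is outside its binding domain → cannot satisfy Principle A.
*Sofia₃* c-commands the anaphor within its binding domain → licit binder.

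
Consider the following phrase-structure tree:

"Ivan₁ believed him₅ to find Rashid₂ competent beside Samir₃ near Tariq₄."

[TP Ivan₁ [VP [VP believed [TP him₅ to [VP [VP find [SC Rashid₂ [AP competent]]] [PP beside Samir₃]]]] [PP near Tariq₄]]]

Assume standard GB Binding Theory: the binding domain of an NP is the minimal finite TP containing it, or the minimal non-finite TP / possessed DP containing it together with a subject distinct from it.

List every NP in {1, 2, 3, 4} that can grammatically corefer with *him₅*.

{4}

*him* is a pronoun, so Principle B applies: it must be free in its binding domain.
Binding domain of *him₅*: the matrix TP, whose subject is Ivan₁.
*Ivan₁* c-commands the pronoun within its binding domain → coindexation would violate Principle B.
*Rashid₂*: the pronoun c-commands this R-expression → coindexation would violate Principle C on *Rashid₂*.
*Samir₃*: the pronoun c-commands this R-expression → coindexation would violate Principle C on *Samir₃*.
*Tariq₄* and the pronoun do not c-command one another → neither Principle B nor Principle C is at stake; coindexation permitted.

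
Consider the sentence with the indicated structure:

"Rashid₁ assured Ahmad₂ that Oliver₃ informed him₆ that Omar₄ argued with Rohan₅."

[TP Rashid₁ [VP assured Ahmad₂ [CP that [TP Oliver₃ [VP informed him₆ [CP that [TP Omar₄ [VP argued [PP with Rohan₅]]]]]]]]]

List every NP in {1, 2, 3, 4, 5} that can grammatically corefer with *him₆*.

*him* is a pronoun, so Principle B applies: it must be free in its binding domain.
Binding domain of *him₆*: the embedded TP, whose subject is Oliver₃.
*Rashid₁* c-commands the pronoun but from outside its binding domain, and is not c-commanded by it → coindexation permitted.
*Ahmad₂* c-commands the pronoun but from outside its binding domain, and is not c-commanded by it → coindexation permitted.
*Oliver₃* c-commands the pronoun within its binding domain → coindexation would violate Principle B.
*Omar₄*: the pronoun c-commands this R-expression → coindexation would violate Principle C on *Omar₄*.
*Rohan₅*: the pronoun c-commands this R-expression → coindexation would violate Principle C on *Rohan₅*.

{1, 2}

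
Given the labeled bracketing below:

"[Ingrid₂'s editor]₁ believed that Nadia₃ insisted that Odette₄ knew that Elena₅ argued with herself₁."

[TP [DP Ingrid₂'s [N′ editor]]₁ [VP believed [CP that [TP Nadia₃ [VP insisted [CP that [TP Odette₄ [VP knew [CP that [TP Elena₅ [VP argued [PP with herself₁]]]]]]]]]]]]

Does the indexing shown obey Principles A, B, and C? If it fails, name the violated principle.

Principle A

The two coindexed NPs are *[Ingrid₂'s editor]₁* and *herself₁*.
*herself₁* is an anaphor. Principle A requires it to be bound within its binding domain — the embedded TP, whose subject is Elena₅.
Within that domain it is c-commanded by *Elena₅*, which does not share its index.
*[Ingrid₂'s editor]₁* does c-command the anaphor, but from outside its binding domain.
The anaphor is unbound in its domain → Principle A violation.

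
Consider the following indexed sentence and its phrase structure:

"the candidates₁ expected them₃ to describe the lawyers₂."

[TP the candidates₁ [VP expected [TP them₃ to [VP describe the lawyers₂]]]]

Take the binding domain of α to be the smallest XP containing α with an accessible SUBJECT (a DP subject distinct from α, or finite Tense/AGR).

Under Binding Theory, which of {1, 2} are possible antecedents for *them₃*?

*them* is a pronoun, so Principle B applies: it must be free in its binding domain.
Binding domain of *them₃*: the matrix TP, whose subject is the candidates₁.
*the candidates₁* c-commands the pronoun within its binding domain → coindexation would violate Principle B.
*the lawyers₂*: the pronoun c-commands this R-expression → coindexation would violate Principle C on *the lawyers₂*.

none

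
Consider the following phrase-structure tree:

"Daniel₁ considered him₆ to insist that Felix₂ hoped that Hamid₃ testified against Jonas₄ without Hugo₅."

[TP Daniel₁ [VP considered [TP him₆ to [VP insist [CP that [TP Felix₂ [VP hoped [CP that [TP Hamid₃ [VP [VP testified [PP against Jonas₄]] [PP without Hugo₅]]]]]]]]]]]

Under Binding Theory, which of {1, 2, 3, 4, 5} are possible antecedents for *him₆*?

none

*him* is a pronoun, so Principle B applies: it must be free in its binding domain.
Binding domain of *him₆*: the matrix TP, whose subject is Daniel₁.
*Daniel₁* c-commands the pronoun within its binding domain → coindexation would violate Principle B.
*Felix₂*: the pronoun c-commands this R-expression → coindexation would violate Principle C on *Felix₂*.
*Hamid₃*: the pronoun c-commands this R-expression → coindexation would violate Principle C on *Hamid₃*.
*Jonas₄*: the pronoun c-commands this R-expression → coindexation would violate Principle C on *Jonas₄*.
*Hugo₅*: the pronoun c-commands this R-expression → coindexation would violate Principle C on *Hugo₅*.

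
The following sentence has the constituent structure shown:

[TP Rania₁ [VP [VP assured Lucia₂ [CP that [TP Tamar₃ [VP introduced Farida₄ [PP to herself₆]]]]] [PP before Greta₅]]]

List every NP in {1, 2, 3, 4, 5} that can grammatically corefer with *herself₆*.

{3, 4}

*herself* is an anaphor, so Principle A applies: it must be bound in its binding domain.
Binding domain of *herself₆*: the embedded TP, whose subject is Tamar₃.
*Rania₁* c-commands the anaphor but is outside its binding domain → cannot satisfy Principle A.
*Lucia₂* c-commands the anaphor but is outside its binding domain → cannot satisfy Principle A.
*Tamar₃* c-commands the anaphor within its binding domain → licit binder.
*Farida₄* c-commands the anaphor within its binding domain → licit binder.
*Greta₅* does not c-command the anaphor → cannot bind it.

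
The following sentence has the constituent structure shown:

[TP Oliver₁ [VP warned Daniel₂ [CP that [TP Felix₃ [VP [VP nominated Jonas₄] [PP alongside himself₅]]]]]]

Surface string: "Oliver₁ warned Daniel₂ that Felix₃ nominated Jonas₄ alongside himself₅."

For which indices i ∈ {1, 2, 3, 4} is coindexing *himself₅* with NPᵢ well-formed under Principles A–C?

*himself* is an anaphor, so Principle A applies: it must be bound in its binding domain.
Binding domain of *himself₅*: the embedded TP, whose subject is Felix₃.
*Oliver₁* c-commands the anaphor but is outside its binding domain → cannot satisfy Principle A.
*Daniel₂* c-commands the anaphor but is outside its binding domain → cannot satisfy Principle A.
*Felix₃* c-commands the anaphor within its binding domain → licit binder.
*Jonas₄* does not c-command the anaphor → cannot bind it.

{3}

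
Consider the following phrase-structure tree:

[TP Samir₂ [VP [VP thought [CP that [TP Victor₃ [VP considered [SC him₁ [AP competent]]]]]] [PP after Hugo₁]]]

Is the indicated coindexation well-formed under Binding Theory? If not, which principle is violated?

The two coindexed NPs are *Hugo₁* and *him₁*.
*him₁* is a pronoun; its binding domain is the embedded TP, whose subject is Victor₃. Within that domain it is c-commanded only by *Victor₃*, which carries a different index — the pronoun is free locally, so Principle B holds.
*Hugo₁* is an R-expression; *him₁* does not c-command it, and no other NP shares its index, so Principle C is satisfied.
All principles are respected.

grammatical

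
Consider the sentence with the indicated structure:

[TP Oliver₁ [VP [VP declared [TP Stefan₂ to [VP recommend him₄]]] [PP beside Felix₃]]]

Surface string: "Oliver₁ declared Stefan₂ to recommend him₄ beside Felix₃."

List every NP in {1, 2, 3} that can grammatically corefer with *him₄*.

{1, 3}

*him* is a pronoun, so Principle B applies: it must be free in its binding domain.
Binding domain of *him₄*: the embedded TP, whose subject is Stefan₂.
*Oliver₁* c-commands the pronoun but from outside its binding domain, and is not c-commanded by it → coindexation permitted.
*Stefan₂* c-commands the pronoun within its binding domain → coindexation would violate Principle B.
*Felix₃* and the pronoun do not c-command one another → neither Principle B nor Principle C is at stake; coindexation permitted.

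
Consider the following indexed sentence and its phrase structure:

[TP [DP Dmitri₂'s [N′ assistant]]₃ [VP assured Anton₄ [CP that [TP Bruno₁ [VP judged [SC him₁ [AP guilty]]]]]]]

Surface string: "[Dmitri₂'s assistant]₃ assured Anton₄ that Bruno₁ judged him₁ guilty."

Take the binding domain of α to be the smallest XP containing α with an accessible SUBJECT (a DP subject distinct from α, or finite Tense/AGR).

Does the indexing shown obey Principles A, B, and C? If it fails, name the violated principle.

Principle B

The two coindexed NPs are *Bruno₁* and *him₁*.
*him₁* is a pronoun. Its binding domain is the embedded TP, whose subject is Bruno₁.
*Bruno₁* c-commands it within that domain and carries the same index.
The pronoun is locally bound → Principle B violation.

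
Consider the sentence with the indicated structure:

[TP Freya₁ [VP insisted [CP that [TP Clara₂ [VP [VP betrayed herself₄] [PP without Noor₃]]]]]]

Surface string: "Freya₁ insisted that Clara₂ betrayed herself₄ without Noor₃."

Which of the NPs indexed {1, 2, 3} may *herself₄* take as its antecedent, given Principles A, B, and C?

{2}

*herself* is an anaphor, so Principle A applies: it must be bound in its binding domain.
Binding domain of *herself₄*: the embedded TP, whose subject is Clara₂.
*Freya₁* c-commands the anaphor but is outside its binding domain → cannot satisfy Principle A.
*Clara₂* c-commands the anaphor within its binding domain → licit binder.
*Noor₃* does not c-command the anaphor → cannot bind it.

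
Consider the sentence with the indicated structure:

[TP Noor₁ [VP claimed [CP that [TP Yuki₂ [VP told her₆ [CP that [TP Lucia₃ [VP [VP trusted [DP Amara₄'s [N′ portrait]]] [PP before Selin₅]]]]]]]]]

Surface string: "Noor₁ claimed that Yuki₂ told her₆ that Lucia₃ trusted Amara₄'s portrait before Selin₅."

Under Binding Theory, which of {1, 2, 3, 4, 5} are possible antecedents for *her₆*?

{1}

*her* is a pronoun, so Principle B applies: it must be free in its binding domain.
Binding domain of *her₆*: the embedded TP, whose subject is Yuki₂.
*Noor₁* c-commands the pronoun but from outside its binding domain, and is not c-commanded by it → coindexation permitted.
*Yuki₂* c-commands the pronoun within its binding domain → coindexation would violate Principle B.
*Lucia₃*: the pronoun c-commands this R-expression → coindexation would violate Principle C on *Lucia₃*.
*Amara₄*: the pronoun c-commands this R-expression → coindexation would violate Principle C on *Amara₄*.
*Selin₅*: the pronoun c-commands this R-expression → coindexation would violate Principle C on *Selin₅*.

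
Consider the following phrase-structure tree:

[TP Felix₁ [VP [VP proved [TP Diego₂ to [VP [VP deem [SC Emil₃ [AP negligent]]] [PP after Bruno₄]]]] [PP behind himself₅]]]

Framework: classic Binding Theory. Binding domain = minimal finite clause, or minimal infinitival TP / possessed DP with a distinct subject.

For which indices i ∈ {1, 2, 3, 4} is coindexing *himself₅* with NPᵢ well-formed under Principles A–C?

{1}

*himself* is an anaphor, so Principle A applies: it must be bound in its binding domain.
Binding domain of *himself₅*: the matrix TP, whose subject is Felix₁.
*Felix₁* c-commands the anaphor within its binding domain → licit binder.
*Diego₂* does not c-command the anaphor → cannot bind it.
*Emil₃* does not c-command the anaphor → cannot bind it.
*Bruno₄* does not c-command the anaphor → cannot bind it.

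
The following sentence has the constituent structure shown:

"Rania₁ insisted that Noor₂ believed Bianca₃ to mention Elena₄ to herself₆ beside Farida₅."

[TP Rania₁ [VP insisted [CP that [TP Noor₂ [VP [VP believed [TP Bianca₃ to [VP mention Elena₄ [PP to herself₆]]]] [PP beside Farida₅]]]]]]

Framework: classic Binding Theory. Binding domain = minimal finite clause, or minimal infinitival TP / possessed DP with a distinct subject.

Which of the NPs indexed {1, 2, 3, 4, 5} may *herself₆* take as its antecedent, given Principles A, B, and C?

*herself* is an anaphor, so Principle A applies: it must be bound in its binding domain.
Binding domain of *herself₆*: the embedded TP, whose subject is Bianca₃.
*Rania₁* c-commands the anaphor but is outside its binding domain → cannot satisfy Principle A.
*Noor₂* c-commands the anaphor but is outside its binding domain → cannot satisfy Principle A.
*Bianca₃* c-commands the anaphor within its binding domain → licit binder.
*Elena₄* c-commands the anaphor within its binding domain → licit binder.
*Farida₅* does not c-command the anaphor → cannot bind it.

{3, 4}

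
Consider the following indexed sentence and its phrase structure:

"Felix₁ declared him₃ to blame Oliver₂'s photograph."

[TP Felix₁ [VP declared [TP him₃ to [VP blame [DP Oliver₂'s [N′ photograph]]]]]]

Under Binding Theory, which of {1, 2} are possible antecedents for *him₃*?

none

*him* is a pronoun, so Principle B applies: it must be free in its binding domain.
Binding domain of *him₃*: the matrix TP, whose subject is Felix₁.
*Felix₁* c-commands the pronoun within its binding domain → coindexation would violate Principle B.
*Oliver₂*: the pronoun c-commands this R-expression → coindexation would violate Principle C on *Oliver₂*.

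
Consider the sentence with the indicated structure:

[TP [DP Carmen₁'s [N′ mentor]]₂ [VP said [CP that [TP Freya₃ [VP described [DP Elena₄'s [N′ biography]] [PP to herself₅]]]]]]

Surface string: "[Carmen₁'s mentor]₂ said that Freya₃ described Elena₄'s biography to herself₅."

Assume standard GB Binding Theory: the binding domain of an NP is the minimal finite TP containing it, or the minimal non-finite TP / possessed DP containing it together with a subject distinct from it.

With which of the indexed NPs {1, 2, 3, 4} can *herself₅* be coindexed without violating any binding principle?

*herself* is an anaphor, so Principle A applies: it must be bound in its binding domain.
Binding domain of *herself₅*: the embedded TP, whose subject is Freya₃.
*Carmen₁* does not c-command the anaphor → cannot bind it.
*[Carmen₁'s mentor]₂* c-commands the anaphor but is outside its binding domain → cannot satisfy Principle A.
*Freya₃* c-commands the anaphor within its binding domain → licit binder.
*Elena₄* does not c-command the anaphor → cannot bind it.

{3}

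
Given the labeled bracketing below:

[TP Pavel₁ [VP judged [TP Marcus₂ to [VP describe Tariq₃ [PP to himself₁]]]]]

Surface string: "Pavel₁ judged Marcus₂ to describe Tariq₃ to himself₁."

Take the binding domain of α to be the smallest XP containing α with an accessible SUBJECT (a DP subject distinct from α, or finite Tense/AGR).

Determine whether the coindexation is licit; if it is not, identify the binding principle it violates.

The two coindexed NPs are *Pavel₁* and *himself₁*.
*himself₁* is an anaphor. Principle A requires it to be bound within its binding domain — the embedded TP, whose subject is Marcus₂.
Within that domain it is c-commanded by *Marcus₂*, *Tariq₃*, none of which share its index.
*Pavel₁* does c-command the anaphor, but from outside its binding domain.
The anaphor is unbound in its domain → Principle A violation.

Principle A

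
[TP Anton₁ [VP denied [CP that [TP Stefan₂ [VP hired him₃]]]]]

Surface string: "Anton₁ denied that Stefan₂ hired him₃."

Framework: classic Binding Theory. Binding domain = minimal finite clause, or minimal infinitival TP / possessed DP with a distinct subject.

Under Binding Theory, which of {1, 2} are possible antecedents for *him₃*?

*him* is a pronoun, so Principle B applies: it must be free in its binding domain.
Binding domain of *him₃*: the embedded TP, whose subject is Stefan₂.
*Anton₁* c-commands the pronoun but from outside its binding domain, and is not c-commanded by it → coindexation permitted.
*Stefan₂* c-commands the pronoun within its binding domain → coindexation would violate Principle B.

{1}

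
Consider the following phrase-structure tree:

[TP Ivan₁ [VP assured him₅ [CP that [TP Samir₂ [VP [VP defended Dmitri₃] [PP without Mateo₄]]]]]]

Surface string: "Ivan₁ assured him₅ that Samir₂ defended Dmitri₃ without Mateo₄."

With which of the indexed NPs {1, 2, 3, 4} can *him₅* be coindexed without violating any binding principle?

*him* is a pronoun, so Principle B applies: it must be free in its binding domain.
Binding domain of *him₅*: the matrix TP, whose subject is Ivan₁.
*Ivan₁* c-commands the pronoun within its binding domain → coindexation would violate Principle B.
*Samir₂*: the pronoun c-commands this R-expression → coindexation would violate Principle C on *Samir₂*.
*Dmitri₃*: the pronoun c-commands this R-expression → coindexation would violate Principle C on *Dmitri₃*.
*Mateo₄*: the pronoun c-commands this R-expression → coindexation would violate Principle C on *Mateo₄*.

none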